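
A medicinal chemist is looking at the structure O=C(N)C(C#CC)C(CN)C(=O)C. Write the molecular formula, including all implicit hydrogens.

C9H14N2O2

Walk through each heavy atom and fill implicit hydrogens from standard valence (C 4, N 3, O 2, S 2, halogen 1):
  atom 1: O, bond orders sum to 2 (valence 2) → 0 H
  atom 2: C, bond orders sum to 4 (valence 4) → 0 H
  atom 3: N, bond orders sum to 1 (valence 3) → 2 H
  atom 4: C, bond orders sum to 3 (valence 4) → 1 H
  atom 5: C, bond orders sum to 4 (valence 4) → 0 H
  atom 6: C, bond orders sum to 4 (valence 4) → 0 H
  atom 7: C, bond orders sum to 1 (valence 4) → 3 H
  atom 8: C, bond orders sum to 3 (valence 4) → 1 H
  atom 9: C, bond orders sum to 2 (valence 4) → 2 H
  atom 10: N, bond orders sum to 1 (valence 3) → 2 H
  atom 11: C, bond orders sum to 4 (valence 4) → 0 H
  atom 12: O, bond orders sum to 2 (valence 2) → 0 H
  atom 13: C, bond orders sum to 1 (valence 4) → 3 H
Totals → C:9, H:14, N:2, O:2.
In Hill order: C9H14N2O2.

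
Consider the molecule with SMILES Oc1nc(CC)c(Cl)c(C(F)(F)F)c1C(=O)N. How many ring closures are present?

In SMILES, each pair of matching ring-closure digits denotes one ring-closing bond; the number of such bonds equals the number of independent rings.
Ring-closure bonds here: 1.

1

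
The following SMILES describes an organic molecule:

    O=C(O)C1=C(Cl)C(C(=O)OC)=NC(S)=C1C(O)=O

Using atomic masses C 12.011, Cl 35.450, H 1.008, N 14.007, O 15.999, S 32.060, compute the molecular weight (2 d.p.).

First, the molecular formula is C9H6ClNO6S (counting implicit H from valence).
  C: 9 × 12.011 = 108.099
  Cl: 1 × 35.450 = 35.450
  H: 6 × 1.008 = 6.048
  N: 1 × 14.007 = 14.007
  O: 6 × 15.999 = 95.994
  S: 1 × 32.060 = 32.060
Sum: 9×12.011 + 1×35.450 + 6×1.008 + 1×14.007 + 6×15.999 + 1×32.060 = 291.658 → 291.66 g/mol.

291.66 g/mol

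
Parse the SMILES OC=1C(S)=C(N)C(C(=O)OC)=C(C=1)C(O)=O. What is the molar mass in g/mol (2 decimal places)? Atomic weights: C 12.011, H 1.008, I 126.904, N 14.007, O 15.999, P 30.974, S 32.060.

First, the molecular formula is C9H9NO5S (counting implicit H from valence).
  C: 9 × 12.011 = 108.099
  H: 9 × 1.008 = 9.072
  N: 1 × 14.007 = 14.007
  O: 5 × 15.999 = 79.995
  S: 1 × 32.060 = 32.060
Sum: 9×12.011 + 9×1.008 + 1×14.007 + 5×15.999 + 1×32.060 = 243.233 → 243.23 g/mol.

243.23 g/mol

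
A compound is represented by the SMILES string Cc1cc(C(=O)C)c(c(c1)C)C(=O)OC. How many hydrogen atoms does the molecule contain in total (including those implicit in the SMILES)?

14

Walk through each heavy atom and fill implicit hydrogens from standard valence (C 4, N 3, O 2, S 2, halogen 1); for lowercase aromatic atoms, an aromatic c carries 1 H when it has two neighbours and 0 H with three, and aromatic n carries 0 H:
  atom 1: C, bond orders sum to 1 (valence 4) → 3 H
  atom 2: aromatic c, 3 neighbours → 0 H
  atom 3: aromatic c, 2 neighbours → 1 H
  atom 4: aromatic c, 3 neighbours → 0 H
  atom 5: C, bond orders sum to 4 (valence 4) → 0 H
  atom 6: O, bond orders sum to 2 (valence 2) → 0 H
  atom 7: C, bond orders sum to 1 (valence 4) → 3 H
  atom 8: aromatic c, 3 neighbours → 0 H
  atom 9: aromatic c, 3 neighbours → 0 H
  atom 10: aromatic c, 2 neighbours → 1 H
  atom 11: C, bond orders sum to 1 (valence 4) → 3 H
  atom 12: C, bond orders sum to 4 (valence 4) → 0 H
  atom 13: O, bond orders sum to 2 (valence 2) → 0 H
  atom 14: O, bond orders sum to 2 (valence 2) → 0 H
  atom 15: C, bond orders sum to 1 (valence 4) → 3 H
Total hydrogens: 14.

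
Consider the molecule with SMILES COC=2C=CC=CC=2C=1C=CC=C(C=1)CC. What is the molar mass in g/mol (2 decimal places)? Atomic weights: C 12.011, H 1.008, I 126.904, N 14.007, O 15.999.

First, the molecular formula is C15H16O (counting implicit H from valence).
  C: 15 × 12.011 = 180.165
  H: 16 × 1.008 = 16.128
  O: 1 × 15.999 = 15.999
Sum: 15×12.011 + 16×1.008 + 1×15.999 = 212.292 → 212.29 g/mol.

212.29 g/mol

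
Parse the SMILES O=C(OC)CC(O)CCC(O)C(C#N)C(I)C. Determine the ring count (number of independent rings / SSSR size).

In SMILES, each pair of matching ring-closure digits denotes one ring-closing bond; the number of such bonds equals the number of independent rings.
Ring-closure bonds here: 0.

0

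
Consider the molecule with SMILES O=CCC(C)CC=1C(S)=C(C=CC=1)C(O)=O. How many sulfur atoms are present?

Scan the SMILES for S atoms (remember two-letter symbols like Cl and Br are single atoms).
Sulfur count: 1.

1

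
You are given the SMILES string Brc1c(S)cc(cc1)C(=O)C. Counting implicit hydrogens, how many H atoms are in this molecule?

7

Walk through each heavy atom and fill implicit hydrogens from standard valence (C 4, N 3, O 2, S 2, halogen 1); for lowercase aromatic atoms, an aromatic c carries 1 H when it has two neighbours and 0 H with three, and aromatic n carries 0 H:
  atom 1: Br (halogen, monovalent) → 0 H
  atom 2: aromatic c, 3 neighbours → 0 H
  atom 3: aromatic c, 3 neighbours → 0 H
  atom 4: S, bond orders sum to 1 (valence 2) → 1 H
  atom 5: aromatic c, 2 neighbours → 1 H
  atom 6: aromatic c, 3 neighbours → 0 H
  atom 7: aromatic c, 2 neighbours → 1 H
  atom 8: aromatic c, 2 neighbours → 1 H
  atom 9: C, bond orders sum to 4 (valence 4) → 0 H
  atom 10: O, bond orders sum to 2 (valence 2) → 0 H
  atom 11: C, bond orders sum to 1 (valence 4) → 3 H
Total hydrogens: 7.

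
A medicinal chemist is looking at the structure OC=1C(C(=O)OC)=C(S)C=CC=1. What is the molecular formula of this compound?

C8H8O3S

Walk through each heavy atom and fill implicit hydrogens from standard valence (C 4, N 3, O 2, S 2, halogen 1):
  atom 1: O, bond orders sum to 1 (valence 2) → 1 H
  atom 2: C, bond orders sum to 4 (valence 4) → 0 H
  atom 3: C, bond orders sum to 4 (valence 4) → 0 H
  atom 4: C, bond orders sum to 4 (valence 4) → 0 H
  atom 5: O, bond orders sum to 2 (valence 2) → 0 H
  atom 6: O, bond orders sum to 2 (valence 2) → 0 H
  atom 7: C, bond orders sum to 1 (valence 4) → 3 H
  atom 8: C, bond orders sum to 4 (valence 4) → 0 H
  atom 9: S, bond orders sum to 1 (valence 2) → 1 H
  atom 10: C, bond orders sum to 3 (valence 4) → 1 H
  atom 11: C, bond orders sum to 3 (valence 4) → 1 H
  atom 12: C, bond orders sum to 3 (valence 4) → 1 H
Totals → C:8, H:8, O:3, S:1.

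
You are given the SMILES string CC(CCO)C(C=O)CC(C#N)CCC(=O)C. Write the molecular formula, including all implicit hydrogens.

C13H21NO3

Walk through each heavy atom and fill implicit hydrogens from standard valence (C 4, N 3, O 2, S 2, halogen 1):
  atom 1: C, bond orders sum to 1 (valence 4) → 3 H
  atom 2: C, bond orders sum to 3 (valence 4) → 1 H
  atom 3: C, bond orders sum to 2 (valence 4) → 2 H
  atom 4: C, bond orders sum to 2 (valence 4) → 2 H
  atom 5: O, bond orders sum to 1 (valence 2) → 1 H
  atom 6: C, bond orders sum to 3 (valence 4) → 1 H
  atom 7: C, bond orders sum to 3 (valence 4) → 1 H
  atom 8: O, bond orders sum to 2 (valence 2) → 0 H
  atom 9: C, bond orders sum to 2 (valence 4) → 2 H
  atom 10: C, bond orders sum to 3 (valence 4) → 1 H
  atom 11: C, bond orders sum to 4 (valence 4) → 0 H
  atom 12: N, bond orders sum to 3 (valence 3) → 0 H
  atom 13: C, bond orders sum to 2 (valence 4) → 2 H
  atom 14: C, bond orders sum to 2 (valence 4) → 2 H
  atom 15: C, bond orders sum to 4 (valence 4) → 0 H
  atom 16: O, bond orders sum to 2 (valence 2) → 0 H
  atom 17: C, bond orders sum to 1 (valence 4) → 3 H
Totals → C:13, H:21, N:1, O:3.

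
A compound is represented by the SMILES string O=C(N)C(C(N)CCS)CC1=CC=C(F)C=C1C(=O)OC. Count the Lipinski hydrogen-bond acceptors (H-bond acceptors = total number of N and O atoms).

5

N atoms: 2; O atoms: 3.
Lipinski HBA = 2 + 3 = 5.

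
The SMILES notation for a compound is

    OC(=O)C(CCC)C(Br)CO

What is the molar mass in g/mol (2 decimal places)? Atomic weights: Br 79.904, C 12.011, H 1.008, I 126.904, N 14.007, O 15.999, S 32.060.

225.08 g/mol

First, the molecular formula is C7H13BrO3 (counting implicit H from valence).
  Br: 1 × 79.904 = 79.904
  C: 7 × 12.011 = 84.077
  H: 13 × 1.008 = 13.104
  O: 3 × 15.999 = 47.997
Sum: 1×79.904 + 7×12.011 + 13×1.008 + 3×15.999 = 225.082 → 225.08 g/mol.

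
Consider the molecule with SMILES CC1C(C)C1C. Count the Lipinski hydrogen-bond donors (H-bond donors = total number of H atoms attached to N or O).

Donors: find every N or O and count the H atoms it carries.
  (no N or O atoms present)
Lipinski HBD = 0.

0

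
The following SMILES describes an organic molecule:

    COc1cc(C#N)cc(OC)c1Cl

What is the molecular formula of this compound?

C9H8ClNO2

Walk through each heavy atom and fill implicit hydrogens from standard valence (C 4, N 3, O 2, S 2, halogen 1); for lowercase aromatic atoms, an aromatic c carries 1 H when it has two neighbours and 0 H with three, and aromatic n carries 0 H:
  atom 1: C, bond orders sum to 1 (valence 4) → 3 H
  atom 2: O, bond orders sum to 2 (valence 2) → 0 H
  atom 3: aromatic c, 3 neighbours → 0 H
  atom 4: aromatic c, 2 neighbours → 1 H
  atom 5: aromatic c, 3 neighbours → 0 H
  atom 6: C, bond orders sum to 4 (valence 4) → 0 H
  atom 7: N, bond orders sum to 3 (valence 3) → 0 H
  atom 8: aromatic c, 2 neighbours → 1 H
  atom 9: aromatic c, 3 neighbours → 0 H
  atom 10: O, bond orders sum to 2 (valence 2) → 0 H
  atom 11: C, bond orders sum to 1 (valence 4) → 3 H
  atom 12: aromatic c, 3 neighbours → 0 H
  atom 13: Cl (halogen, monovalent) → 0 H
Totals → C:9, H:8, Cl:1, N:1, O:2.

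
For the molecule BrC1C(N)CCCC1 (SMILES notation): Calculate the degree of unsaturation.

Degree of unsaturation = (number of rings) + (number of π bonds).
Ring closures in the SMILES: 1.
π bonds: none → 0 DoU from unsaturation.
Total DoU = 1 + 0 = 1.

1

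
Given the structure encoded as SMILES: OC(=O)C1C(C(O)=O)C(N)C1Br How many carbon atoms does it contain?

6

Count every carbon token in the SMILES (each C, including those in ring-closure positions and inside branches).
Carbon count: 6.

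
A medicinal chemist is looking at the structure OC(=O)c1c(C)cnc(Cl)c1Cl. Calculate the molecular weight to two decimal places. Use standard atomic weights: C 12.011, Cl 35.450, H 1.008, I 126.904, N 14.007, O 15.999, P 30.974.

206.02 g/mol

First, the molecular formula is C7H5Cl2NO2 (counting implicit H from valence).
  C: 7 × 12.011 = 84.077
  Cl: 2 × 35.450 = 70.900
  H: 5 × 1.008 = 5.040
  N: 1 × 14.007 = 14.007
  O: 2 × 15.999 = 31.998
Sum: 7×12.011 + 2×35.450 + 5×1.008 + 1×14.007 + 2×15.999 = 206.022 → 206.02 g/mol.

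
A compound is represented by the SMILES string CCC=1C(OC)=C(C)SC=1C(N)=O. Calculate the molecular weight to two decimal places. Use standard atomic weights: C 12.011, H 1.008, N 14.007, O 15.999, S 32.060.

First, the molecular formula is C9H13NO2S (counting implicit H from valence).
  C: 9 × 12.011 = 108.099
  H: 13 × 1.008 = 13.104
  N: 1 × 14.007 = 14.007
  O: 2 × 15.999 = 31.998
  S: 1 × 32.060 = 32.060
Sum: 9×12.011 + 13×1.008 + 1×14.007 + 2×15.999 + 1×32.060 = 199.268 → 199.27 g/mol.

199.27 g/mol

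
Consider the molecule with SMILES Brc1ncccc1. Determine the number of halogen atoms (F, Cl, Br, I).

1

Halogen atoms appear at heavy-atom position 1 (1×Br).
Halogen count: 1.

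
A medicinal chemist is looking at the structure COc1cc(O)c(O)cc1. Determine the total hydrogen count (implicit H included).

Walk through each heavy atom and fill implicit hydrogens from standard valence (C 4, N 3, O 2, S 2, halogen 1); for lowercase aromatic atoms, an aromatic c carries 1 H when it has two neighbours and 0 H with three, and aromatic n carries 0 H:
  atom 1: C, bond orders sum to 1 (valence 4) → 3 H
  atom 2: O, bond orders sum to 2 (valence 2) → 0 H
  atom 3: aromatic c, 3 neighbours → 0 H
  atom 4: aromatic c, 2 neighbours → 1 H
  atom 5: aromatic c, 3 neighbours → 0 H
  atom 6: O, bond orders sum to 1 (valence 2) → 1 H
  atom 7: aromatic c, 3 neighbours → 0 H
  atom 8: O, bond orders sum to 1 (valence 2) → 1 H
  atom 9: aromatic c, 2 neighbours → 1 H
  atom 10: aromatic c, 2 neighbours → 1 H
Total hydrogens: 8.

8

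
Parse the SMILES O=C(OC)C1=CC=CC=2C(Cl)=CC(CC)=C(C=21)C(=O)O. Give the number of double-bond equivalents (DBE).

Degree of unsaturation = (number of rings) + (number of π bonds).
Ring closures in the SMILES: 2.
π bonds: 7 double bonds (each 1 DoU) → 7 DoU from unsaturation.
Total DoU = 2 + 7 = 9.

9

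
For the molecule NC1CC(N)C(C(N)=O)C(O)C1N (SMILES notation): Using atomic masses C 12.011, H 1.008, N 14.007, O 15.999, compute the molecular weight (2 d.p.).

188.23 g/mol

First, the molecular formula is C7H16N4O2 (counting implicit H from valence).
  C: 7 × 12.011 = 84.077
  H: 16 × 1.008 = 16.128
  N: 4 × 14.007 = 56.028
  O: 2 × 15.999 = 31.998
Sum: 7×12.011 + 16×1.008 + 4×14.007 + 2×15.999 = 188.231 → 188.23 g/mol.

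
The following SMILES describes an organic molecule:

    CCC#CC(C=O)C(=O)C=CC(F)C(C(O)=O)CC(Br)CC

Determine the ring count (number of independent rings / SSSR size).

In SMILES, each pair of matching ring-closure digits denotes one ring-closing bond; the number of such bonds equals the number of independent rings.
Ring-closure bonds here: 0.

0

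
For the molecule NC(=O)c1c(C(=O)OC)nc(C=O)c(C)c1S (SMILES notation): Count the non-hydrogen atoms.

17

Every atom symbol written in the SMILES (organic subset) is one heavy atom; implicit H are not written.
Heavy atoms by element → C:10, N:2, O:4, S:1.
Total: 17.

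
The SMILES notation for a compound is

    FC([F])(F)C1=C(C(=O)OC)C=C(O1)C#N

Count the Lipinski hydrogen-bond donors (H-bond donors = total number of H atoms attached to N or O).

0

Donors: find every N or O and count the H atoms it carries.
  atom 8 (O): bond orders sum to 2 → 0 H
  atom 9 (O): bond orders sum to 2 → 0 H
  atom 13 (O): bond orders sum to 2 → 0 H
  atom 15 (N): bond orders sum to 3 → 0 H
Lipinski HBD = 0.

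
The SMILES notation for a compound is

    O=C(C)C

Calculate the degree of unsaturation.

Molecular formula: C3H6O.
DoU = (2C + 2 + N − H − X) / 2, where X is the halogen count and O/S are ignored.
    = (2·3 + 2 + 0 − 6 − 0) / 2 = 2 / 2 = 1.

1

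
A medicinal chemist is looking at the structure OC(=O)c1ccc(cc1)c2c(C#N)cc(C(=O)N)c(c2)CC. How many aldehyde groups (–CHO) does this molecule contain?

Scan the SMILES for the aldehyde motif — none present.
Groups that are present: 1 amide, 1 carboxylic acid, 1 nitrile.

0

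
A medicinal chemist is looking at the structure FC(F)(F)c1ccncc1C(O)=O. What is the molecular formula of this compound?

C7H4F3NO2

Walk through each heavy atom and fill implicit hydrogens from standard valence (C 4, N 3, O 2, S 2, halogen 1); for lowercase aromatic atoms, an aromatic c carries 1 H when it has two neighbours and 0 H with three, and aromatic n carries 0 H:
  atom 1: F (halogen, monovalent) → 0 H
  atom 2: C, bond orders sum to 4 (valence 4) → 0 H
  atom 3: F (halogen, monovalent) → 0 H
  atom 4: F (halogen, monovalent) → 0 H
  atom 5: aromatic c, 3 neighbours → 0 H
  atom 6: aromatic c, 2 neighbours → 1 H
  atom 7: aromatic c, 2 neighbours → 1 H
  atom 8: aromatic n, 2 neighbours → 0 H
  atom 9: aromatic c, 2 neighbours → 1 H
  atom 10: aromatic c, 3 neighbours → 0 H
  atom 11: C, bond orders sum to 4 (valence 4) → 0 H
  atom 12: O, bond orders sum to 1 (valence 2) → 1 H
  atom 13: O, bond orders sum to 2 (valence 2) → 0 H
Totals → C:7, H:4, F:3, N:1, O:2.
In Hill order: C7H4F3NO2.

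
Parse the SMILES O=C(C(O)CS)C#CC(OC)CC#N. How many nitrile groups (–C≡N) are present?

1

The nitrile motif appears at heavy-atom position 13 in the SMILES.
Other groups present: 1 alkyne, 1 ether, 1 hydroxyl, 1 ketone, 1 thiol.
Nitrile count: 1.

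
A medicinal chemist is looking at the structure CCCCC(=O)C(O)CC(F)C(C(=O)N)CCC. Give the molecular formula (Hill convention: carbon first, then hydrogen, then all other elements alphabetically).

Walk through each heavy atom and fill implicit hydrogens from standard valence (C 4, N 3, O 2, S 2, halogen 1):
  atom 1: C, bond orders sum to 1 (valence 4) → 3 H
  atom 2: C, bond orders sum to 2 (valence 4) → 2 H
  atom 3: C, bond orders sum to 2 (valence 4) → 2 H
  atom 4: C, bond orders sum to 2 (valence 4) → 2 H
  atom 5: C, bond orders sum to 4 (valence 4) → 0 H
  atom 6: O, bond orders sum to 2 (valence 2) → 0 H
  atom 7: C, bond orders sum to 3 (valence 4) → 1 H
  atom 8: O, bond orders sum to 1 (valence 2) → 1 H
  atom 9: C, bond orders sum to 2 (valence 4) → 2 H
  atom 10: C, bond orders sum to 3 (valence 4) → 1 H
  atom 11: F (halogen, monovalent) → 0 H
  atom 12: C, bond orders sum to 3 (valence 4) → 1 H
  atom 13: C, bond orders sum to 4 (valence 4) → 0 H
  atom 14: O, bond orders sum to 2 (valence 2) → 0 H
  atom 15: N, bond orders sum to 1 (valence 3) → 2 H
  atom 16: C, bond orders sum to 2 (valence 4) → 2 H
  atom 17: C, bond orders sum to 2 (valence 4) → 2 H
  atom 18: C, bond orders sum to 1 (valence 4) → 3 H
Totals → C:13, H:24, F:1, N:1, O:3.

C13H24FNO3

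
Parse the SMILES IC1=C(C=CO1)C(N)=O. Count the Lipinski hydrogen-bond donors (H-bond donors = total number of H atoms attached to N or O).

2

Donors: find every N or O and count the H atoms it carries.
  atom 6 (O): bond orders sum to 2 → 0 H
  atom 8 (N): bond orders sum to 1 → 2 H
  atom 9 (O): bond orders sum to 2 → 0 H
Lipinski HBD = 2.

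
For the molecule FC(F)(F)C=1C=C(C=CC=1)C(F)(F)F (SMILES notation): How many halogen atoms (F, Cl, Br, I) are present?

6

Halogen atoms appear at heavy-atom positions 1, 3, 4, 12, 13, 14 (6×F).
Halogen count: 6.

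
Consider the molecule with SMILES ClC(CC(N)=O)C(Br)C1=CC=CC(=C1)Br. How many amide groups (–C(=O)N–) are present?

The amide motif appears at heavy-atom position 4 in the SMILES.
Amide count: 1.

1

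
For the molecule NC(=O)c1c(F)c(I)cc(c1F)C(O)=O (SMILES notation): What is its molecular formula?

Walk through each heavy atom and fill implicit hydrogens from standard valence (C 4, N 3, O 2, S 2, halogen 1); for lowercase aromatic atoms, an aromatic c carries 1 H when it has two neighbours and 0 H with three, and aromatic n carries 0 H:
  atom 1: N, bond orders sum to 1 (valence 3) → 2 H
  atom 2: C, bond orders sum to 4 (valence 4) → 0 H
  atom 3: O, bond orders sum to 2 (valence 2) → 0 H
  atom 4: aromatic c, 3 neighbours → 0 H
  atom 5: aromatic c, 3 neighbours → 0 H
  atom 6: F (halogen, monovalent) → 0 H
  atom 7: aromatic c, 3 neighbours → 0 H
  atom 8: I (halogen, monovalent) → 0 H
  atom 9: aromatic c, 2 neighbours → 1 H
  atom 10: aromatic c, 3 neighbours → 0 H
  atom 11: aromatic c, 3 neighbours → 0 H
  atom 12: F (halogen, monovalent) → 0 H
  atom 13: C, bond orders sum to 4 (valence 4) → 0 H
  atom 14: O, bond orders sum to 1 (valence 2) → 1 H
  atom 15: O, bond orders sum to 2 (valence 2) → 0 H
Totals → C:8, H:4, F:2, I:1, N:1, O:3.
In Hill order: C8H4F2INO3.

C8H4F2INO3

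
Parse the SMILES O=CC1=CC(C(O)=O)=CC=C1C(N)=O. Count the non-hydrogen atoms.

14

Every atom symbol written in the SMILES (organic subset) is one heavy atom; implicit H are not written.
Heavy atoms by element → C:9, N:1, O:4.
Total: 14.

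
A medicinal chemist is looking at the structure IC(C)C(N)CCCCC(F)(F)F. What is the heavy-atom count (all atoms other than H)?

Every atom symbol written in the SMILES (organic subset) is one heavy atom; implicit H are not written.
Heavy atoms by element → C:8, F:3, I:1, N:1.
Total: 13.

13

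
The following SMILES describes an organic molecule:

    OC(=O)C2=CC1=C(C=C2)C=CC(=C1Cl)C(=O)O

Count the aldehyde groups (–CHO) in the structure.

Scan the SMILES for the aldehyde motif — none present.
Groups that are present: 2 carboxylic acid.

0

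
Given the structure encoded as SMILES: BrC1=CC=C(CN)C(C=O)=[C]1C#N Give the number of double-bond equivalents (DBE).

7

Degree of unsaturation = (number of rings) + (number of π bonds).
Ring closures in the SMILES: 1.
π bonds: 4 double bonds (each 1 DoU), 1 triple bond (each 2 DoU) → 6 DoU from unsaturation.
Total DoU = 1 + 6 = 7.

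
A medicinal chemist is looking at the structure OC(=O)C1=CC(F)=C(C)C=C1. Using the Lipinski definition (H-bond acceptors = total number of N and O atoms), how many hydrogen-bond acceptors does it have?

N atoms: 0; O atoms: 2.
Lipinski HBA = 0 + 2 = 2.

2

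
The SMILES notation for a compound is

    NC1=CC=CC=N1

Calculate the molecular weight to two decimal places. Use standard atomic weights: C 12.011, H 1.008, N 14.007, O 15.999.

First, the molecular formula is C5H6N2 (counting implicit H from valence).
  C: 5 × 12.011 = 60.055
  H: 6 × 1.008 = 6.048
  N: 2 × 14.007 = 28.014
Sum: 5×12.011 + 6×1.008 + 2×14.007 = 94.117 → 94.12 g/mol.

94.12 g/mol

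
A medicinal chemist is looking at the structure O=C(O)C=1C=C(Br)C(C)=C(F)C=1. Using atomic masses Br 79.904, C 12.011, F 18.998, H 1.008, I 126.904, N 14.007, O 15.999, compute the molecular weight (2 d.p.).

233.04 g/mol

First, the molecular formula is C8H6BrFO2 (counting implicit H from valence).
  Br: 1 × 79.904 = 79.904
  C: 8 × 12.011 = 96.088
  F: 1 × 18.998 = 18.998
  H: 6 × 1.008 = 6.048
  O: 2 × 15.999 = 31.998
Sum: 1×79.904 + 8×12.011 + 1×18.998 + 6×1.008 + 2×15.999 = 233.036 → 233.04 g/mol.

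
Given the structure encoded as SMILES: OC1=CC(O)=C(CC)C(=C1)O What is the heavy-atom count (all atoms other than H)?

11

Every atom symbol written in the SMILES (organic subset) is one heavy atom; implicit H are not written.
Heavy atoms by element → C:8, O:3.
Total: 11.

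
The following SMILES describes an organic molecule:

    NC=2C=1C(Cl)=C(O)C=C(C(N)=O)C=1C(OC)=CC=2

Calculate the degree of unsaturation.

8

Molecular formula: C12H11ClN2O3.
DoU = (2C + 2 + N − H − X) / 2, where X is the halogen count and O/S are ignored.
    = (2·12 + 2 + 2 − 11 − 1) / 2 = 16 / 2 = 8.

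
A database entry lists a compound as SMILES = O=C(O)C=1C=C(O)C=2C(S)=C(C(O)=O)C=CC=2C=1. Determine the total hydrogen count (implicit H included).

Walk through each heavy atom and fill implicit hydrogens from standard valence (C 4, N 3, O 2, S 2, halogen 1):
  atom 1: O, bond orders sum to 2 (valence 2) → 0 H
  atom 2: C, bond orders sum to 4 (valence 4) → 0 H
  atom 3: O, bond orders sum to 1 (valence 2) → 1 H
  atom 4: C, bond orders sum to 4 (valence 4) → 0 H
  atom 5: C, bond orders sum to 3 (valence 4) → 1 H
  atom 6: C, bond orders sum to 4 (valence 4) → 0 H
  atom 7: O, bond orders sum to 1 (valence 2) → 1 H
  atom 8: C, bond orders sum to 4 (valence 4) → 0 H
  atom 9: C, bond orders sum to 4 (valence 4) → 0 H
  atom 10: S, bond orders sum to 1 (valence 2) → 1 H
  atom 11: C, bond orders sum to 4 (valence 4) → 0 H
  atom 12: C, bond orders sum to 4 (valence 4) → 0 H
  atom 13: O, bond orders sum to 1 (valence 2) → 1 H
  atom 14: O, bond orders sum to 2 (valence 2) → 0 H
  atom 15: C, bond orders sum to 3 (valence 4) → 1 H
  atom 16: C, bond orders sum to 3 (valence 4) → 1 H
  atom 17: C, bond orders sum to 4 (valence 4) → 0 H
  atom 18: C, bond orders sum to 3 (valence 4) → 1 H
Total hydrogens: 8.

8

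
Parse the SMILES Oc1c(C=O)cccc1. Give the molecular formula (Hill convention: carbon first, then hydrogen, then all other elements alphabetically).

Walk through each heavy atom and fill implicit hydrogens from standard valence (C 4, N 3, O 2, S 2, halogen 1); for lowercase aromatic atoms, an aromatic c carries 1 H when it has two neighbours and 0 H with three, and aromatic n carries 0 H:
  atom 1: O, bond orders sum to 1 (valence 2) → 1 H
  atom 2: aromatic c, 3 neighbours → 0 H
  atom 3: aromatic c, 3 neighbours → 0 H
  atom 4: C, bond orders sum to 3 (valence 4) → 1 H
  atom 5: O, bond orders sum to 2 (valence 2) → 0 H
  atom 6: aromatic c, 2 neighbours → 1 H
  atom 7: aromatic c, 2 neighbours → 1 H
  atom 8: aromatic c, 2 neighbours → 1 H
  atom 9: aromatic c, 2 neighbours → 1 H
Totals → C:7, H:6, O:2.
In Hill order: C7H6O2.

C7H6O2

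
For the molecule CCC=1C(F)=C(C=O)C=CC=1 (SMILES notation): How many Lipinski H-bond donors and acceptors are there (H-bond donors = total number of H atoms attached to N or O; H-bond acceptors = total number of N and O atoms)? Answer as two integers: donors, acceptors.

Donors: find every N or O and count the H atoms it carries.
  atom 8 (O): bond orders sum to 2 → 0 H
Lipinski HBD = 0.
Acceptors: N atoms = 0, O atoms = 1 → HBA = 1.

0, 1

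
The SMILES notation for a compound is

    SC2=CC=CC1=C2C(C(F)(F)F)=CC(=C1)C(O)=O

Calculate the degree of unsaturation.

Molecular formula: C12H7F3O2S.
DoU = (2C + 2 + N − H − X) / 2, where X is the halogen count and O/S are ignored.
    = (2·12 + 2 + 0 − 7 − 3) / 2 = 16 / 2 = 8.

8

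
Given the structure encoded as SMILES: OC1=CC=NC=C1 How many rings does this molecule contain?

In SMILES, each pair of matching ring-closure digits denotes one ring-closing bond; the number of such bonds equals the number of independent rings.
Ring-closure bonds here: 1.

1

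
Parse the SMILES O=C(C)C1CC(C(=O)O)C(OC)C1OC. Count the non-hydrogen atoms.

Every atom symbol written in the SMILES (organic subset) is one heavy atom; implicit H are not written.
Heavy atoms by element → C:10, O:5.
Total: 15.

15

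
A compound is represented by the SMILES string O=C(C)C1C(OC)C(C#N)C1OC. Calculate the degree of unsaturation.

4

Molecular formula: C9H13NO3.
DoU = (2C + 2 + N − H − X) / 2, where X is the halogen count and O/S are ignored.
    = (2·9 + 2 + 1 − 13 − 0) / 2 = 8 / 2 = 4.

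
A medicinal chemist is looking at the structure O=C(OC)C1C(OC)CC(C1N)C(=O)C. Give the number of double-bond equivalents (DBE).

3

Degree of unsaturation = (number of rings) + (number of π bonds).
Ring closures in the SMILES: 1.
π bonds: 2 double bonds (each 1 DoU) → 2 DoU from unsaturation.
Total DoU = 1 + 2 = 3.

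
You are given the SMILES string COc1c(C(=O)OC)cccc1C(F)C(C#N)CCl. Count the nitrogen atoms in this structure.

Scan the SMILES for N atoms (remember two-letter symbols like Cl and Br are single atoms).
Nitrogen count: 1.

1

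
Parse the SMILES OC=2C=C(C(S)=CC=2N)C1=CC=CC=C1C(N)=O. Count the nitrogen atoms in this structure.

2

Scan the SMILES for N atoms (remember two-letter symbols like Cl and Br are single atoms).
Nitrogen count: 2.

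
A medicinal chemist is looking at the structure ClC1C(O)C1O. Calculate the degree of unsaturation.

Molecular formula: C3H5ClO2.
DoU = (2C + 2 + N − H − X) / 2, where X is the halogen count and O/S are ignored.
    = (2·3 + 2 + 0 − 5 − 1) / 2 = 2 / 2 = 1.

1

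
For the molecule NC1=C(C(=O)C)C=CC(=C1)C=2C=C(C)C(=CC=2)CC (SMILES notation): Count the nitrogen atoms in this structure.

Scan the SMILES for N atoms (remember two-letter symbols like Cl and Br are single atoms).
Nitrogen count: 1.

1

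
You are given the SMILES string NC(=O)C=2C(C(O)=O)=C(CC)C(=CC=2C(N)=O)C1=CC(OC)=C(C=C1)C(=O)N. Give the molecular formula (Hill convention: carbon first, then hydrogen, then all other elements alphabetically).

C19H19N3O6

Walk through each heavy atom and fill implicit hydrogens from standard valence (C 4, N 3, O 2, S 2, halogen 1):
  atom 1: N, bond orders sum to 1 (valence 3) → 2 H
  atom 2: C, bond orders sum to 4 (valence 4) → 0 H
  atom 3: O, bond orders sum to 2 (valence 2) → 0 H
  atom 4: C, bond orders sum to 4 (valence 4) → 0 H
  atom 5: C, bond orders sum to 4 (valence 4) → 0 H
  atom 6: C, bond orders sum to 4 (valence 4) → 0 H
  atom 7: O, bond orders sum to 1 (valence 2) → 1 H
  atom 8: O, bond orders sum to 2 (valence 2) → 0 H
  atom 9: C, bond orders sum to 4 (valence 4) → 0 H
  atom 10: C, bond orders sum to 2 (valence 4) → 2 H
  atom 11: C, bond orders sum to 1 (valence 4) → 3 H
  atom 12: C, bond orders sum to 4 (valence 4) → 0 H
  atom 13: C, bond orders sum to 3 (valence 4) → 1 H
  atom 14: C, bond orders sum to 4 (valence 4) → 0 H
  atom 15: C, bond orders sum to 4 (valence 4) → 0 H
  atom 16: N, bond orders sum to 1 (valence 3) → 2 H
  atom 17: O, bond orders sum to 2 (valence 2) → 0 H
  atom 18: C, bond orders sum to 4 (valence 4) → 0 H
  atom 19: C, bond orders sum to 3 (valence 4) → 1 H
  atom 20: C, bond orders sum to 4 (valence 4) → 0 H
  atom 21: O, bond orders sum to 2 (valence 2) → 0 H
  atom 22: C, bond orders sum to 1 (valence 4) → 3 H
  atom 23: C, bond orders sum to 4 (valence 4) → 0 H
  atom 24: C, bond orders sum to 3 (valence 4) → 1 H
  atom 25: C, bond orders sum to 3 (valence 4) → 1 H
  atom 26: C, bond orders sum to 4 (valence 4) → 0 H
  atom 27: O, bond orders sum to 2 (valence 2) → 0 H
  atom 28: N, bond orders sum to 1 (valence 3) → 2 H
Totals → C:19, H:19, N:3, O:6.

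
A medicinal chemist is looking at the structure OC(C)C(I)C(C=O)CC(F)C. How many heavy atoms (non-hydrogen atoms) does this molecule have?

Every atom symbol written in the SMILES (organic subset) is one heavy atom; implicit H are not written.
Heavy atoms by element → C:8, F:1, I:1, O:2.
Total: 12.

12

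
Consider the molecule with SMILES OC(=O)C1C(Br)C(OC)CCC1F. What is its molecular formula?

C8H12BrFO3

Walk through each heavy atom and fill implicit hydrogens from standard valence (C 4, N 3, O 2, S 2, halogen 1):
  atom 1: O, bond orders sum to 1 (valence 2) → 1 H
  atom 2: C, bond orders sum to 4 (valence 4) → 0 H
  atom 3: O, bond orders sum to 2 (valence 2) → 0 H
  atom 4: C, bond orders sum to 3 (valence 4) → 1 H
  atom 5: C, bond orders sum to 3 (valence 4) → 1 H
  atom 6: Br (halogen, monovalent) → 0 H
  atom 7: C, bond orders sum to 3 (valence 4) → 1 H
  atom 8: O, bond orders sum to 2 (valence 2) → 0 H
  atom 9: C, bond orders sum to 1 (valence 4) → 3 H
  atom 10: C, bond orders sum to 2 (valence 4) → 2 H
  atom 11: C, bond orders sum to 2 (valence 4) → 2 H
  atom 12: C, bond orders sum to 3 (valence 4) → 1 H
  atom 13: F (halogen, monovalent) → 0 H
Totals → C:8, H:12, Br:1, F:1, O:3.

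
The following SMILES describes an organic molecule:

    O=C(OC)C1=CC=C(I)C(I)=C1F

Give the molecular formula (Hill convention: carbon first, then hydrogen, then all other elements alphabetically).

Walk through each heavy atom and fill implicit hydrogens from standard valence (C 4, N 3, O 2, S 2, halogen 1):
  atom 1: O, bond orders sum to 2 (valence 2) → 0 H
  atom 2: C, bond orders sum to 4 (valence 4) → 0 H
  atom 3: O, bond orders sum to 2 (valence 2) → 0 H
  atom 4: C, bond orders sum to 1 (valence 4) → 3 H
  atom 5: C, bond orders sum to 4 (valence 4) → 0 H
  atom 6: C, bond orders sum to 3 (valence 4) → 1 H
  atom 7: C, bond orders sum to 3 (valence 4) → 1 H
  atom 8: C, bond orders sum to 4 (valence 4) → 0 H
  atom 9: I (halogen, monovalent) → 0 H
  atom 10: C, bond orders sum to 4 (valence 4) → 0 H
  atom 11: I (halogen, monovalent) → 0 H
  atom 12: C, bond orders sum to 4 (valence 4) → 0 H
  atom 13: F (halogen, monovalent) → 0 H
Totals → C:8, H:5, F:1, I:2, O:2.
In Hill order: C8H5FI2O2.

C8H5FI2O2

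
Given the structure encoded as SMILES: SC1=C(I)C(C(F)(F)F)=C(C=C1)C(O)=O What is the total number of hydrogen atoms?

4

Walk through each heavy atom and fill implicit hydrogens from standard valence (C 4, N 3, O 2, S 2, halogen 1):
  atom 1: S, bond orders sum to 1 (valence 2) → 1 H
  atom 2: C, bond orders sum to 4 (valence 4) → 0 H
  atom 3: C, bond orders sum to 4 (valence 4) → 0 H
  atom 4: I (halogen, monovalent) → 0 H
  atom 5: C, bond orders sum to 4 (valence 4) → 0 H
  atom 6: C, bond orders sum to 4 (valence 4) → 0 H
  atom 7: F (halogen, monovalent) → 0 H
  atom 8: F (halogen, monovalent) → 0 H
  atom 9: F (halogen, monovalent) → 0 H
  atom 10: C, bond orders sum to 4 (valence 4) → 0 H
  atom 11: C, bond orders sum to 3 (valence 4) → 1 H
  atom 12: C, bond orders sum to 3 (valence 4) → 1 H
  atom 13: C, bond orders sum to 4 (valence 4) → 0 H
  atom 14: O, bond orders sum to 1 (valence 2) → 1 H
  atom 15: O, bond orders sum to 2 (valence 2) → 0 H
Total hydrogens: 4.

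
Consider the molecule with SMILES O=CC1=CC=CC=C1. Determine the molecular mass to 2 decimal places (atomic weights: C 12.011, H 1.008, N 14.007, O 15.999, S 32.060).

106.12 g/mol

First, the molecular formula is C7H6O (counting implicit H from valence).
  C: 7 × 12.011 = 84.077
  H: 6 × 1.008 = 6.048
  O: 1 × 15.999 = 15.999
Sum: 7×12.011 + 6×1.008 + 1×15.999 = 106.124 → 106.12 g/mol.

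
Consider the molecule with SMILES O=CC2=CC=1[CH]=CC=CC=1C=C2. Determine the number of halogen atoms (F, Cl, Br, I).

0

Scan the SMILES for the halogen motif — none present.
Groups that are present: 1 aldehyde.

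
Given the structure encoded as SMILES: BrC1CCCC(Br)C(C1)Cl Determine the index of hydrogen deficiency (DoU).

1

Molecular formula: C7H11Br2Cl.
DoU = (2C + 2 + N − H − X) / 2, where X is the halogen count and O/S are ignored.
    = (2·7 + 2 + 0 − 11 − 3) / 2 = 2 / 2 = 1.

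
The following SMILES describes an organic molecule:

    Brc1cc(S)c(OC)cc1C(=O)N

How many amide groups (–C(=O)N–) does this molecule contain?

1

The amide motif appears at heavy-atom position 11 in the SMILES.
Other groups present: 1 ether, 1 thiol.
Amide count: 1.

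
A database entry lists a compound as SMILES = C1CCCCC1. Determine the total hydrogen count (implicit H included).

12

Walk through each heavy atom and fill implicit hydrogens from standard valence (C 4, N 3, O 2, S 2, halogen 1):
  atom 1: C, bond orders sum to 2 (valence 4) → 2 H
  atom 2: C, bond orders sum to 2 (valence 4) → 2 H
  atom 3: C, bond orders sum to 2 (valence 4) → 2 H
  atom 4: C, bond orders sum to 2 (valence 4) → 2 H
  atom 5: C, bond orders sum to 2 (valence 4) → 2 H
  atom 6: C, bond orders sum to 2 (valence 4) → 2 H
Total hydrogens: 12.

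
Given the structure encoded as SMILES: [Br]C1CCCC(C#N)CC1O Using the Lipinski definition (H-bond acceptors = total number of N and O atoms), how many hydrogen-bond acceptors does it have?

2

N atoms: 1; O atoms: 1.
Lipinski HBA = 1 + 1 = 2.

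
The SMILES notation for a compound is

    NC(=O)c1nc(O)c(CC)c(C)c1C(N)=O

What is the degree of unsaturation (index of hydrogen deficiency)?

6

Molecular formula: C10H13N3O3.
DoU = (2C + 2 + N − H − X) / 2, where X is the halogen count and O/S are ignored.
    = (2·10 + 2 + 3 − 13 − 0) / 2 = 12 / 2 = 6.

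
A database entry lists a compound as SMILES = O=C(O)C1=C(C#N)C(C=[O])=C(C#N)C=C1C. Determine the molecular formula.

Walk through each heavy atom and fill implicit hydrogens from standard valence (C 4, N 3, O 2, S 2, halogen 1):
  atom 1: O, bond orders sum to 2 (valence 2) → 0 H
  atom 2: C, bond orders sum to 4 (valence 4) → 0 H
  atom 3: O, bond orders sum to 1 (valence 2) → 1 H
  atom 4: C, bond orders sum to 4 (valence 4) → 0 H
  atom 5: C, bond orders sum to 4 (valence 4) → 0 H
  atom 6: C, bond orders sum to 4 (valence 4) → 0 H
  atom 7: N, bond orders sum to 3 (valence 3) → 0 H
  atom 8: C, bond orders sum to 4 (valence 4) → 0 H
  atom 9: C, bond orders sum to 3 (valence 4) → 1 H
  atom 10: O with explicit H count 0
  atom 11: C, bond orders sum to 4 (valence 4) → 0 H
  atom 12: C, bond orders sum to 4 (valence 4) → 0 H
  atom 13: N, bond orders sum to 3 (valence 3) → 0 H
  atom 14: C, bond orders sum to 3 (valence 4) → 1 H
  atom 15: C, bond orders sum to 4 (valence 4) → 0 H
  atom 16: C, bond orders sum to 1 (valence 4) → 3 H
Totals → C:11, H:6, N:2, O:3.

C11H6N2O3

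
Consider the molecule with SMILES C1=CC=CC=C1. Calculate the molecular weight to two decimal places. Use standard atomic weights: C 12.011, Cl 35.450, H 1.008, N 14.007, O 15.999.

First, the molecular formula is C6H6 (counting implicit H from valence).
  C: 6 × 12.011 = 72.066
  H: 6 × 1.008 = 6.048
Sum: 6×12.011 + 6×1.008 = 78.114 → 78.11 g/mol.

78.11 g/mol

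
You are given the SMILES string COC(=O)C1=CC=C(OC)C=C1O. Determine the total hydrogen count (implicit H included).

Walk through each heavy atom and fill implicit hydrogens from standard valence (C 4, N 3, O 2, S 2, halogen 1):
  atom 1: C, bond orders sum to 1 (valence 4) → 3 H
  atom 2: O, bond orders sum to 2 (valence 2) → 0 H
  atom 3: C, bond orders sum to 4 (valence 4) → 0 H
  atom 4: O, bond orders sum to 2 (valence 2) → 0 H
  atom 5: C, bond orders sum to 4 (valence 4) → 0 H
  atom 6: C, bond orders sum to 3 (valence 4) → 1 H
  atom 7: C, bond orders sum to 3 (valence 4) → 1 H
  atom 8: C, bond orders sum to 4 (valence 4) → 0 H
  atom 9: O, bond orders sum to 2 (valence 2) → 0 H
  atom 10: C, bond orders sum to 1 (valence 4) → 3 H
  atom 11: C, bond orders sum to 3 (valence 4) → 1 H
  atom 12: C, bond orders sum to 4 (valence 4) → 0 H
  atom 13: O, bond orders sum to 1 (valence 2) → 1 H
Total hydrogens: 10.

10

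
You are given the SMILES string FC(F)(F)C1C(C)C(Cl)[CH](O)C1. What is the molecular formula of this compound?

Walk through each heavy atom and fill implicit hydrogens from standard valence (C 4, N 3, O 2, S 2, halogen 1):
  atom 1: F (halogen, monovalent) → 0 H
  atom 2: C, bond orders sum to 4 (valence 4) → 0 H
  atom 3: F (halogen, monovalent) → 0 H
  atom 4: F (halogen, monovalent) → 0 H
  atom 5: C, bond orders sum to 3 (valence 4) → 1 H
  atom 6: C, bond orders sum to 3 (valence 4) → 1 H
  atom 7: C, bond orders sum to 1 (valence 4) → 3 H
  atom 8: C, bond orders sum to 3 (valence 4) → 1 H
  atom 9: Cl (halogen, monovalent) → 0 H
  atom 10: C with explicit H count 1
  atom 11: O, bond orders sum to 1 (valence 2) → 1 H
  atom 12: C, bond orders sum to 2 (valence 4) → 2 H
Totals → C:7, H:10, Cl:1, F:3, O:1.
In Hill order: C7H10ClF3O.

C7H10ClF3O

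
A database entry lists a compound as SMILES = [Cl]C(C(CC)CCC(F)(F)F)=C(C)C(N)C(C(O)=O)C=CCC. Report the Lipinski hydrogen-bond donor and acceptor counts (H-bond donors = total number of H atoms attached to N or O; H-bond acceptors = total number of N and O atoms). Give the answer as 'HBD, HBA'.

3, 3

Donors: find every N or O and count the H atoms it carries.
  atom 15 (N): bond orders sum to 1 → 2 H
  atom 18 (O): bond orders sum to 1 → 1 H
  atom 19 (O): bond orders sum to 2 → 0 H
Lipinski HBD = 3.
Acceptors: N atoms = 1, O atoms = 2 → HBA = 3.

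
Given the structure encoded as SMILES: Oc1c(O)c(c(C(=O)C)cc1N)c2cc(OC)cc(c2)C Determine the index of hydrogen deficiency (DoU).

Molecular formula: C16H17NO4.
DoU = (2C + 2 + N − H − X) / 2, where X is the halogen count and O/S are ignored.
    = (2·16 + 2 + 1 − 17 − 0) / 2 = 18 / 2 = 9.

9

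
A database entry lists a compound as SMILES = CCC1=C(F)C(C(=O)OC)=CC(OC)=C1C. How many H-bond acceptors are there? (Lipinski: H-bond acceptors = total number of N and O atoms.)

N atoms: 0; O atoms: 3.
Lipinski HBA = 0 + 3 = 3.

3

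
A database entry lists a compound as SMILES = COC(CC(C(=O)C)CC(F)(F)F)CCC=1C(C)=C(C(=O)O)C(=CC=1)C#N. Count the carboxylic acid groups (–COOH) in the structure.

1

The carboxylic acid motif appears at heavy-atom position 20 in the SMILES.
Other groups present: 1 ether, 1 ketone, 1 nitrile.
Carboxylic acid count: 1.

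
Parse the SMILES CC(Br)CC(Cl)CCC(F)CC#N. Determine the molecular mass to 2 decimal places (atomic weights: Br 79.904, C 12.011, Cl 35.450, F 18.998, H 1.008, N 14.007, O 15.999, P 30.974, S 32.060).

First, the molecular formula is C9H14BrClFN (counting implicit H from valence).
  Br: 1 × 79.904 = 79.904
  C: 9 × 12.011 = 108.099
  Cl: 1 × 35.450 = 35.450
  F: 1 × 18.998 = 18.998
  H: 14 × 1.008 = 14.112
  N: 1 × 14.007 = 14.007
Sum: 1×79.904 + 9×12.011 + 1×35.450 + 1×18.998 + 14×1.008 + 1×14.007 = 270.570 → 270.57 g/mol.

270.57 g/mol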